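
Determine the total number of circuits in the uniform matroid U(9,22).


In U(9,22), circuits are the (10)-element subsets.
Any set of 10 elements is dependent, and removing any one element gives
an independent set of size 9, so it is a minimal dependent set.
Number of circuits = C(22,10) = 22! / (10! * 12!) = 646646.

646646


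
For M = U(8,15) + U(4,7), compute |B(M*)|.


(M1+M2)* = M1* + M2*.
M1* = U(7,15), bases: C(15,7) = 6435.
M2* = U(3,7), bases: C(7,3) = 35.
|B(M*)| = 6435 * 35 = 225225.

225225


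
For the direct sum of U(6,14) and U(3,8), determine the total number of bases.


Bases of a direct sum M1 + M2: |B| = |B(M1)| * |B(M2)|.
|B(U(6,14))| = C(14,6) = 3003.
|B(U(3,8))| = C(8,3) = 56.
Total bases = 3003 * 56 = 168168.

168168


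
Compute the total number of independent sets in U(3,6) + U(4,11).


For a direct sum, |I(M1+M2)| = |I(M1)| * |I(M2)|.
|I(U(3,6))| = sum C(6,k) for k=0..3 = 42.
|I(U(4,11))| = sum C(11,k) for k=0..4 = 562.
Total = 42 * 562 = 23604.

23604


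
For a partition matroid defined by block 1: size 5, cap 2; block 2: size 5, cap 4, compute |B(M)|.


A basis picks exactly ci elements from block i.
Number of bases = product of C(|Si|, ci).
= C(5,2) * C(5,4)
= 10 * 5
= 50.

50


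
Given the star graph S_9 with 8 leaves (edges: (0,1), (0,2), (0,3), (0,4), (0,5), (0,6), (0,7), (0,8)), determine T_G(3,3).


A star on 9 vertices is a tree with 8 edges.
T(x,y) = x^(8) for any tree.
T(3,3) = 3^8 = 6561.

6561


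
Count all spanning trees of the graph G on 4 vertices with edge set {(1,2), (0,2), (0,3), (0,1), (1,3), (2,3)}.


By Kirchhoff's matrix tree theorem, the number of spanning trees equals
the determinant of any cofactor of the Laplacian matrix L.
G has 4 vertices and 6 edges.
Computing the (3 x 3) cofactor determinant gives 16.

16


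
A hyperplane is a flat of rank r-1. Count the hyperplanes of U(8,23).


Hyperplanes of U(8,23) are flats of rank 7.
In a uniform matroid, these are exactly the (7)-element subsets.
Count = C(23,7) = 23! / (7! * 16!) = 245157.

245157


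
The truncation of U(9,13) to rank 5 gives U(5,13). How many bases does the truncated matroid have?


Truncating U(9,13) to rank 5 gives U(5,13).
Bases of U(5,13) are all 5-element subsets of 13 elements.
Number of bases = C(13,5) = 13! / (5! * 8!) = 1287.

1287


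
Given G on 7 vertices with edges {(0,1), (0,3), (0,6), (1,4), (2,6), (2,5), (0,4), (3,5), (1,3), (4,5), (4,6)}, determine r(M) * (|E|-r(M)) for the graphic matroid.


r(M) = |V| - c = 7 - 1 = 6.
nullity = |E| - r(M) = 11 - 6 = 5.
Product = 6 * 5 = 30.

30


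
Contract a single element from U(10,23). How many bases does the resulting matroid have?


Contracting e from U(10,23) gives U(9,22).
Bases of U(9,22) = (22 choose 9) = 497420.

497420


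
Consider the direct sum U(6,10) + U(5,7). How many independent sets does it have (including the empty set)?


For a direct sum, |I(M1+M2)| = |I(M1)| * |I(M2)|.
|I(U(6,10))| = sum C(10,k) for k=0..6 = 848.
|I(U(5,7))| = sum C(7,k) for k=0..5 = 120.
Total = 848 * 120 = 101760.

101760


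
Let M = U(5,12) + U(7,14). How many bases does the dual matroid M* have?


(M1+M2)* = M1* + M2*.
M1* = U(7,12), bases: C(12,7) = 792.
M2* = U(7,14), bases: C(14,7) = 3432.
|B(M*)| = 792 * 3432 = 2718144.

2718144


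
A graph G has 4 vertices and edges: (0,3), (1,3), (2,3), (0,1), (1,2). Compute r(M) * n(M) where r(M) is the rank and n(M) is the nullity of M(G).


r(M) = |V| - c = 4 - 1 = 3.
nullity = |E| - r(M) = 5 - 3 = 2.
Product = 3 * 2 = 6.

6


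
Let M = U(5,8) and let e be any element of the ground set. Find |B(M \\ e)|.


Deleting e from U(5,8) gives U(5,7) since n > r.
Bases of U(5,7) = C(7,5) = 7! / (5! * 2!) = 21.

21


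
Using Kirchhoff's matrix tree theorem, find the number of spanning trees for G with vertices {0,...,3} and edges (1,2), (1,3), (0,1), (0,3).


By Kirchhoff's matrix tree theorem, the number of spanning trees equals
the determinant of any cofactor of the Laplacian matrix L.
G has 4 vertices and 4 edges.
Computing the (3 x 3) cofactor determinant gives 3.

3


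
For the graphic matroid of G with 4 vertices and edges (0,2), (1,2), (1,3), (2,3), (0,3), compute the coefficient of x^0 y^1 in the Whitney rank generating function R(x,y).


R(x,y) = sum over A in 2^E of x^(r(E)-r(A)) * y^(|A|-r(A)).
G has 4 vertices, 5 edges. r(E) = 3.
Enumerate all 2^5 = 32 subsets.
Count subsets with r(E)-r(A)=0 and |A|-r(A)=1: 5.

5


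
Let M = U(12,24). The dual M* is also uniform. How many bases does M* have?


The dual of U(r,n) is U(n-r, n) = U(12,24).
Bases of U(12,24) are all (12)-element subsets.
|B(M*)| = C(24,12) = 24! / (12! * 12!) = 2704156.

2704156


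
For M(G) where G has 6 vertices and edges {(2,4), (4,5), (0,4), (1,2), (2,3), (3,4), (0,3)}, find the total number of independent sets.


An independent set in a graphic matroid is an acyclic edge subset.
G has 6 vertices and 7 edges.
Enumerate all 2^7 = 128 subsets, checking for acyclicity.
Total independent sets = 96.

96


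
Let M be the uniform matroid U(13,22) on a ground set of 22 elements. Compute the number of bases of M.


Bases of U(13,22) are all 13-element subsets of the 22-element ground set.
Number of bases = C(22,13).
C(22,13) = 497420.

497420


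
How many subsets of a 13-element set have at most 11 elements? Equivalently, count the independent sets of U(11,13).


Independent sets of U(11,13) are all subsets of size <= 11.
Count = (13 choose 0) + (13 choose 1) + (13 choose 2) + (13 choose 3) + (13 choose 4) + (13 choose 5) + (13 choose 6) + (13 choose 7) + (13 choose 8) + (13 choose 9) + (13 choose 10) + (13 choose 11)
     = 1 + 13 + 78 + 286 + 715 + 1287 + 1716 + 1716 + 1287 + 715 + 286 + 78
     = 8178.

8178


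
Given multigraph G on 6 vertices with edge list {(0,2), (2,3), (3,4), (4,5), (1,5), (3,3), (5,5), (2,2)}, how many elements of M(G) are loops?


In a graphic matroid, a loop is a self-loop edge (u,u) with rank 0.
Examining all 8 edges for self-loops...
Self-loops found: (3,3), (5,5), (2,2)
Number of loops = 3.

3


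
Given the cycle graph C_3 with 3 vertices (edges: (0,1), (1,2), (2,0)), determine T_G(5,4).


T(C_3; x,y) = x + x^2 + ... + x^(2) + y.
T(5,4) = 5^1 + 5^2 + 4
= 5 + 25 + 4
= 34.

34


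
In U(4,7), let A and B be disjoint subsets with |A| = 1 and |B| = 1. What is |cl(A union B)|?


|A union B| = 1 + 1 = 2 (disjoint).
In U(4,7), cl(S) = S if |S| < 4, else cl(S) = E.
Since 2 < 4, cl(A union B) = A union B.
|cl(A union B)| = 2.

2


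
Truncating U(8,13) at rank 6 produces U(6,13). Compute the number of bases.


Truncating U(8,13) to rank 6 gives U(6,13).
Bases of U(6,13) are all 6-element subsets of 13 elements.
Number of bases = (13 choose 6) = 1716.

1716


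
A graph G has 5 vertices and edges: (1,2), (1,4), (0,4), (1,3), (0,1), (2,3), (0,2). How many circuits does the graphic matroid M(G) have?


A circuit in a graphic matroid = edge set of a simple cycle.
G has 5 vertices and 7 edges.
Enumerating all minimal edge subsets forming cycles...
Total circuits found: 6.

6


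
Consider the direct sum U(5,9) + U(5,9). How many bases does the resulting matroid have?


Bases of a direct sum M1 + M2: |B| = |B(M1)| * |B(M2)|.
|B(U(5,9))| = C(9,5) = 126.
|B(U(5,9))| = C(9,5) = 126.
Total bases = 126 * 126 = 15876.

15876


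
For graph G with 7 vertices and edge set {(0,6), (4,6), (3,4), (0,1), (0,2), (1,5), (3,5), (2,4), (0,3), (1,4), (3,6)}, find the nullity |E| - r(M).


Cycle rank (nullity) = |E| - r(M) = |E| - (|V| - c).
|E| = 11, |V| = 7, c = 1.
Nullity = 11 - (7 - 1) = 11 - 6 = 5.

5


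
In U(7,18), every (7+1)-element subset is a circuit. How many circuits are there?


In U(7,18), circuits are the (8)-element subsets.
Any set of 8 elements is dependent, and removing any one element gives
an independent set of size 7, so it is a minimal dependent set.
Number of circuits = C(18,8) = 43758.

43758


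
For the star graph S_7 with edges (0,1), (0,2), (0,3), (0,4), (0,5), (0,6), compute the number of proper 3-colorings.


P(tree, k) = k * (k-1)^(6) for any tree on 7 vertices.
P(3) = 3 * 2^6 = 3 * 64 = 192.

192


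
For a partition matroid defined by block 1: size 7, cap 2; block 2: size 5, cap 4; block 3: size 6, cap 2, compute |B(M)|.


A basis picks exactly ci elements from block i.
Number of bases = product of C(|Si|, ci).
= C(7,2) * C(5,4) * C(6,2)
= 21 * 5 * 15
= 1575.

1575


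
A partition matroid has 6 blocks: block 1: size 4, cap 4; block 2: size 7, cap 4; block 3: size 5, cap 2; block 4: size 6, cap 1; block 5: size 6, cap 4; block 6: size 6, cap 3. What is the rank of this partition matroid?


Rank of a partition matroid = sum of min(|Si|, ci) for each block.
= min(4,4) + min(7,4) + min(5,2) + min(6,1) + min(6,4) + min(6,3)
= 4 + 4 + 2 + 1 + 4 + 3
= 18.

18


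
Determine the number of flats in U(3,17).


Flats of U(3,17): every subset of size < 3 is a flat, plus E itself.
Count = C(17,0) + C(17,1) + C(17,2) + 1
     = 1 + 17 + 136 + 1
     = 155.

155


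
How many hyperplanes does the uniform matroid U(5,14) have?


Hyperplanes of U(5,14) are flats of rank 4.
In a uniform matroid, these are exactly the (4)-element subsets.
Count = (14 choose 4) = 1001.

1001


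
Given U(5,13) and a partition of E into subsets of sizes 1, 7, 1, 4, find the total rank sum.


r(Ai) = min(|Ai|, 5) for each part.
Sum = min(1,5) + min(7,5) + min(1,5) + min(4,5)
    = 1 + 5 + 1 + 4
    = 11.

11


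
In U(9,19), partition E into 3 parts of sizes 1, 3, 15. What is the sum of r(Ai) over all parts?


r(Ai) = min(|Ai|, 9) for each part.
Sum = min(1,9) + min(3,9) + min(15,9)
    = 1 + 3 + 9
    = 13.

13


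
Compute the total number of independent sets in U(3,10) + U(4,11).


For a direct sum, |I(M1+M2)| = |I(M1)| * |I(M2)|.
|I(U(3,10))| = sum C(10,k) for k=0..3 = 176.
|I(U(4,11))| = sum C(11,k) for k=0..4 = 562.
Total = 176 * 562 = 98912.

98912


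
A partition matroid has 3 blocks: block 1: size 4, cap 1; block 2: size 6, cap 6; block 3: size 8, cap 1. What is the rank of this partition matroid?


Rank of a partition matroid = sum of min(|Si|, ci) for each block.
= min(4,1) + min(6,6) + min(8,1)
= 1 + 6 + 1
= 8.

8


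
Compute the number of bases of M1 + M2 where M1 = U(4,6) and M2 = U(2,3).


Bases of a direct sum M1 + M2: |B| = |B(M1)| * |B(M2)|.
|B(U(4,6))| = C(6,4) = 15.
|B(U(2,3))| = C(3,2) = 3.
Total bases = 15 * 3 = 45.

45


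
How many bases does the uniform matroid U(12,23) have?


Bases of U(12,23) are all 12-element subsets of the 23-element ground set.
Number of bases = C(23,12).
C(23,12) = 23! / (12! * 11!) = 1352078.

1352078


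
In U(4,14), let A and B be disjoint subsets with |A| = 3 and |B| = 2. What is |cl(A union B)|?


|A union B| = 3 + 2 = 5 (disjoint).
In U(4,14), cl(S) = S if |S| < 4, else cl(S) = E.
Since 5 >= 4, cl(A union B) = E.
|cl(A union B)| = 14.

14


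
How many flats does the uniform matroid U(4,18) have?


Flats of U(4,18): every subset of size < 4 is a flat, plus E itself.
Count = C(18,0) + C(18,1) + C(18,2) + C(18,3) + 1
     = 1 + 18 + 153 + 816 + 1
     = 989.

989


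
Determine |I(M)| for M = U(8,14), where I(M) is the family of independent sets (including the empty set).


Independent sets of U(8,14) are all subsets of size <= 8.
Count = C(14,0) + C(14,1) + C(14,2) + C(14,3) + C(14,4) + C(14,5) + C(14,6) + C(14,7) + C(14,8)
     = 1 + 14 + 91 + 364 + 1001 + 2002 + 3003 + 3432 + 3003
     = 12911.

12911


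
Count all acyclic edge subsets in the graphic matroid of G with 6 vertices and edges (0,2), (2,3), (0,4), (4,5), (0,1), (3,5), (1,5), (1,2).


An independent set in a graphic matroid is an acyclic edge subset.
G has 6 vertices and 8 edges.
Enumerate all 2^8 = 256 subsets, checking for acyclicity.
Total independent sets = 190.

190


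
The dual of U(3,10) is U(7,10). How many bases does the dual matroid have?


The dual of U(r,n) is U(n-r, n) = U(7,10).
Bases of U(7,10) are all (7)-element subsets.
|B(M*)| = C(10,7) = 120.

120


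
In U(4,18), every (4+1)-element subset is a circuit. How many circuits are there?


In U(4,18), circuits are the (5)-element subsets.
Any set of 5 elements is dependent, and removing any one element gives
an independent set of size 4, so it is a minimal dependent set.
Number of circuits = C(18,5) = 18! / (5! * 13!) = 8568.

8568


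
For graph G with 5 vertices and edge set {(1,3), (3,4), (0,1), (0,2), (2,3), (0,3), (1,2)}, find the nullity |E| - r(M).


Cycle rank (nullity) = |E| - r(M) = |E| - (|V| - c).
|E| = 7, |V| = 5, c = 1.
Nullity = 7 - (5 - 1) = 7 - 4 = 3.

3


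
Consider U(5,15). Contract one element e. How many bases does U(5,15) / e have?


Contracting e from U(5,15) gives U(4,14).
Bases of U(4,14) = (14 choose 4) = 1001.

1001


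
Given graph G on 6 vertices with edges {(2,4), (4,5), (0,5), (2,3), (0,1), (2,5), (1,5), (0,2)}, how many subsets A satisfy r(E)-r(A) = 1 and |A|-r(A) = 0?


R(x,y) = sum over A in 2^E of x^(r(E)-r(A)) * y^(|A|-r(A)).
G has 6 vertices, 8 edges. r(E) = 5.
Enumerate all 2^8 = 256 subsets.
Count subsets with r(E)-r(A)=1 and |A|-r(A)=0: 53.

53


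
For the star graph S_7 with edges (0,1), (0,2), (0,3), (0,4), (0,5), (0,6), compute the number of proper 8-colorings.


P(tree, k) = k * (k-1)^(6) for any tree on 7 vertices.
P(8) = 8 * 7^6 = 8 * 117649 = 941192.

941192


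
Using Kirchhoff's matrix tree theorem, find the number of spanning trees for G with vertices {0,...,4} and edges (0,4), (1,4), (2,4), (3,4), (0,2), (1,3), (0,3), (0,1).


By Kirchhoff's matrix tree theorem, the number of spanning trees equals
the determinant of any cofactor of the Laplacian matrix L.
G has 5 vertices and 8 edges.
Computing the (4 x 4) cofactor determinant gives 40.

40


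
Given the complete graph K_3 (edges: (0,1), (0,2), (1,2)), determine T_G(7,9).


T(K_3; x,y) = x^2 + x + y.
T(7,9) = 49 + 7 + 9 = 65.

65


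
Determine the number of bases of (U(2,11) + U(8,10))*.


(M1+M2)* = M1* + M2*.
M1* = U(9,11), bases: C(11,9) = 55.
M2* = U(2,10), bases: C(10,2) = 45.
|B(M*)| = 55 * 45 = 2475.

2475


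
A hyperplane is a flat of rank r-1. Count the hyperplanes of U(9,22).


Hyperplanes of U(9,22) are flats of rank 8.
In a uniform matroid, these are exactly the (8)-element subsets.
Count = (22 choose 8) = 319770.

319770


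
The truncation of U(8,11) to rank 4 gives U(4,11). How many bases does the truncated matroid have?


Truncating U(8,11) to rank 4 gives U(4,11).
Bases of U(4,11) are all 4-element subsets of 11 elements.
Number of bases = C(11,4) = (11 * 10 * 9 * 8) / (1 * 2 * 3 * 4) = 330.

330


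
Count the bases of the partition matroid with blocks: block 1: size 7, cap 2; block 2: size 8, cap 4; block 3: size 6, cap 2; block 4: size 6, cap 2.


A basis picks exactly ci elements from block i.
Number of bases = product of C(|Si|, ci).
= C(7,2) * C(8,4) * C(6,2) * C(6,2)
= 21 * 70 * 15 * 15
= 330750.

330750


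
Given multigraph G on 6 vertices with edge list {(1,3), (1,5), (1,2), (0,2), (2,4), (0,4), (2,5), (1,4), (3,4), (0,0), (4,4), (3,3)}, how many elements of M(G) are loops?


In a graphic matroid, a loop is a self-loop edge (u,u) with rank 0.
Examining all 12 edges for self-loops...
Self-loops found: (0,0), (4,4), (3,3)
Number of loops = 3.

3


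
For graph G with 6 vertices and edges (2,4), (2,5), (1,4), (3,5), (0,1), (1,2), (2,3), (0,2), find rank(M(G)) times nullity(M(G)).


r(M) = |V| - c = 6 - 1 = 5.
nullity = |E| - r(M) = 8 - 5 = 3.
Product = 5 * 3 = 15.

15


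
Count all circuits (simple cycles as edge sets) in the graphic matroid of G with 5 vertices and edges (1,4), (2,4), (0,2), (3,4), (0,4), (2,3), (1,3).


A circuit in a graphic matroid = edge set of a simple cycle.
G has 5 vertices and 7 edges.
Enumerating all minimal edge subsets forming cycles...
Total circuits found: 6.

6


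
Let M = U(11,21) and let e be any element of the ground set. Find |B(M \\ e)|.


Deleting e from U(11,21) gives U(11,20) since n > r.
Bases of U(11,20) = (20 choose 11) = 167960.

167960


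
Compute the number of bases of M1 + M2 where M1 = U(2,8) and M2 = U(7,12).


Bases of a direct sum M1 + M2: |B| = |B(M1)| * |B(M2)|.
|B(U(2,8))| = C(8,2) = 28.
|B(U(7,12))| = C(12,7) = 792.
Total bases = 28 * 792 = 22176.

22176


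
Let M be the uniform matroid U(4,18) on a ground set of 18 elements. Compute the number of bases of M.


Bases of U(4,18) are all 4-element subsets of the 18-element ground set.
Number of bases = C(18,4).
C(18,4) = (18 * 17 * 16 * 15) / (1 * 2 * 3 * 4) = 3060.

3060


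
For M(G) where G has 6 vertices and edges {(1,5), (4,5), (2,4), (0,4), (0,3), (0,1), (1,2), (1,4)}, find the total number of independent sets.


An independent set in a graphic matroid is an acyclic edge subset.
G has 6 vertices and 8 edges.
Enumerate all 2^8 = 256 subsets, checking for acyclicity.
Total independent sets = 162.

162


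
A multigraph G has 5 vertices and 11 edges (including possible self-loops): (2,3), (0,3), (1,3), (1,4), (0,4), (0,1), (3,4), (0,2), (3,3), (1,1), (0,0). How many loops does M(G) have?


In a graphic matroid, a loop is a self-loop edge (u,u) with rank 0.
Examining all 11 edges for self-loops...
Self-loops found: (3,3), (1,1), (0,0)
Number of loops = 3.

3


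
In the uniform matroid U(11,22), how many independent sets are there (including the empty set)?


Independent sets of U(11,22) are all subsets of size <= 11.
Count = (22 choose 0) + (22 choose 1) + (22 choose 2) + (22 choose 3) + (22 choose 4) + (22 choose 5) + (22 choose 6) + (22 choose 7) + (22 choose 8) + (22 choose 9) + (22 choose 10) + (22 choose 11)
     = 1 + 22 + 231 + 1540 + 7315 + 26334 + 74613 + 170544 + 319770 + 497420 + 646646 + 705432
     = 2449868.

2449868


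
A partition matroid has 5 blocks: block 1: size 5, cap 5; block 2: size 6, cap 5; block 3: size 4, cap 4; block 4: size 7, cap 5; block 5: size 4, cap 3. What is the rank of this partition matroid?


Rank of a partition matroid = sum of min(|Si|, ci) for each block.
= min(5,5) + min(6,5) + min(4,4) + min(7,5) + min(4,3)
= 5 + 5 + 4 + 5 + 3
= 22.

22


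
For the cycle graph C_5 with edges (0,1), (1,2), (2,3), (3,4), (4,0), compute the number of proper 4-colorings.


P(C_5, k) = (k-1)^5 + (-1)^5*(k-1).
P(4) = (3)^5 - 3
= 243 - 3 = 240.

240


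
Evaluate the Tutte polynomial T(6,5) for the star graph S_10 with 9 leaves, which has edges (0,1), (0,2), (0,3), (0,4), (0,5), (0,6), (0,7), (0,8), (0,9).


A star on 10 vertices is a tree with 9 edges.
T(x,y) = x^(9) for any tree.
T(6,5) = 6^9 = 10077696.

10077696


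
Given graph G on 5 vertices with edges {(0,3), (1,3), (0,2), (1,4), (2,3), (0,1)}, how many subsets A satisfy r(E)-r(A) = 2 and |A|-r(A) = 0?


R(x,y) = sum over A in 2^E of x^(r(E)-r(A)) * y^(|A|-r(A)).
G has 5 vertices, 6 edges. r(E) = 4.
Enumerate all 2^6 = 64 subsets.
Count subsets with r(E)-r(A)=2 and |A|-r(A)=0: 15.

15


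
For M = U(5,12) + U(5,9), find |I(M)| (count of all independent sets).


For a direct sum, |I(M1+M2)| = |I(M1)| * |I(M2)|.
|I(U(5,12))| = sum C(12,k) for k=0..5 = 1586.
|I(U(5,9))| = sum C(9,k) for k=0..5 = 382.
Total = 1586 * 382 = 605852.

605852


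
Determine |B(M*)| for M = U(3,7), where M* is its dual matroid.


The dual of U(r,n) is U(n-r, n) = U(4,7).
Bases of U(4,7) are all (4)-element subsets.
|B(M*)| = C(7,4) = 7! / (4! * 3!) = 35.

35


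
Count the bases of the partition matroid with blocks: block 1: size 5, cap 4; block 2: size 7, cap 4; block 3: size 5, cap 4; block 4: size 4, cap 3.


A basis picks exactly ci elements from block i.
Number of bases = product of C(|Si|, ci).
= C(5,4) * C(7,4) * C(5,4) * C(4,3)
= 5 * 35 * 5 * 4
= 3500.

3500


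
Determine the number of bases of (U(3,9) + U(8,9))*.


(M1+M2)* = M1* + M2*.
M1* = U(6,9), bases: C(9,6) = 84.
M2* = U(1,9), bases: C(9,1) = 9.
|B(M*)| = 84 * 9 = 756.

756


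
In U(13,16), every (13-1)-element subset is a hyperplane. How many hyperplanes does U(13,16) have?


Hyperplanes of U(13,16) are flats of rank 12.
In a uniform matroid, these are exactly the (12)-element subsets.
Count = (16 choose 12) = 1820.

1820


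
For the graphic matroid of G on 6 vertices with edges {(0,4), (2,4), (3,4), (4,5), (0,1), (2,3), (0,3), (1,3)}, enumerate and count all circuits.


A circuit in a graphic matroid = edge set of a simple cycle.
G has 6 vertices and 8 edges.
Enumerating all minimal edge subsets forming cycles...
Total circuits found: 6.

6


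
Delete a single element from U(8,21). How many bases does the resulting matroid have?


Deleting e from U(8,21) gives U(8,20) since n > r.
Bases of U(8,20) = C(20,8) = 20! / (8! * 12!) = 125970.

125970


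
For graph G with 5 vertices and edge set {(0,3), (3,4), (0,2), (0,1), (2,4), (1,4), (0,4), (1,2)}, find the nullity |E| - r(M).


Cycle rank (nullity) = |E| - r(M) = |E| - (|V| - c).
|E| = 8, |V| = 5, c = 1.
Nullity = 8 - (5 - 1) = 8 - 4 = 4.

4


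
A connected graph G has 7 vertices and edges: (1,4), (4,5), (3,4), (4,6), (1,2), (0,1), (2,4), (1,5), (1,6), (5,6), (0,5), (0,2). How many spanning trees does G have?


By Kirchhoff's matrix tree theorem, the number of spanning trees equals
the determinant of any cofactor of the Laplacian matrix L.
G has 7 vertices and 12 edges.
Computing the (6 x 6) cofactor determinant gives 209.

209


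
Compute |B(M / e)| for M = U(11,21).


Contracting e from U(11,21) gives U(10,20).
Bases of U(10,20) = C(20,10) = 184756.

184756


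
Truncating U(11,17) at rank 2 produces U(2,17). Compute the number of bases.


Truncating U(11,17) to rank 2 gives U(2,17).
Bases of U(2,17) are all 2-element subsets of 17 elements.
Number of bases = C(17,2) = 17! / (2! * 15!) = 136.

136


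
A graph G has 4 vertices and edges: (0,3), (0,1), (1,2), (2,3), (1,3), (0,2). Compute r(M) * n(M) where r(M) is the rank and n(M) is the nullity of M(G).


r(M) = |V| - c = 4 - 1 = 3.
nullity = |E| - r(M) = 6 - 3 = 3.
Product = 3 * 3 = 9.

9


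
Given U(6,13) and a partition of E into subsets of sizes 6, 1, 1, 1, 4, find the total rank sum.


r(Ai) = min(|Ai|, 6) for each part.
Sum = min(6,6) + min(1,6) + min(1,6) + min(1,6) + min(4,6)
    = 6 + 1 + 1 + 1 + 4
    = 13.

13


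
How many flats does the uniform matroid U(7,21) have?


Flats of U(7,21): every subset of size < 7 is a flat, plus E itself.
Count = C(21,0) + C(21,1) + C(21,2) + C(21,3) + C(21,4) + C(21,5) + C(21,6) + 1
     = 1 + 21 + 210 + 1330 + 5985 + 20349 + 54264 + 1
     = 82161.

82161


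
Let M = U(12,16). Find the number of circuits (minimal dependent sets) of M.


In U(12,16), circuits are the (13)-element subsets.
Any set of 13 elements is dependent, and removing any one element gives
an independent set of size 12, so it is a minimal dependent set.
Number of circuits = (16 choose 13) = 560.

560


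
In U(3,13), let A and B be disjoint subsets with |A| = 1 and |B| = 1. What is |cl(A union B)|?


|A union B| = 1 + 1 = 2 (disjoint).
In U(3,13), cl(S) = S if |S| < 3, else cl(S) = E.
Since 2 < 3, cl(A union B) = A union B.
|cl(A union B)| = 2.

2


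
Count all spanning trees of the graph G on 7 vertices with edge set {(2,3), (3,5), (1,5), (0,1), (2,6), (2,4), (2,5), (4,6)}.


By Kirchhoff's matrix tree theorem, the number of spanning trees equals
the determinant of any cofactor of the Laplacian matrix L.
G has 7 vertices and 8 edges.
Computing the (6 x 6) cofactor determinant gives 9.

9


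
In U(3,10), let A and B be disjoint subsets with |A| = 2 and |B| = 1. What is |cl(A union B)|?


|A union B| = 2 + 1 = 3 (disjoint).
In U(3,10), cl(S) = S if |S| < 3, else cl(S) = E.
Since 3 >= 3, cl(A union B) = E.
|cl(A union B)| = 10.

10


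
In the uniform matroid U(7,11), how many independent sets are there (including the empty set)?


Independent sets of U(7,11) are all subsets of size <= 7.
Count = C(11,0) + C(11,1) + C(11,2) + C(11,3) + C(11,4) + C(11,5) + C(11,6) + C(11,7)
     = 1 + 11 + 55 + 165 + 330 + 462 + 462 + 330
     = 1816.

1816


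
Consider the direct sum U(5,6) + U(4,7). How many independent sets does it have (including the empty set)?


For a direct sum, |I(M1+M2)| = |I(M1)| * |I(M2)|.
|I(U(5,6))| = sum C(6,k) for k=0..5 = 63.
|I(U(4,7))| = sum C(7,k) for k=0..4 = 99.
Total = 63 * 99 = 6237.

6237


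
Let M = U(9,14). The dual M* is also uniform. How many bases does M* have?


The dual of U(r,n) is U(n-r, n) = U(5,14).
Bases of U(5,14) are all (5)-element subsets.
|B(M*)| = C(14,5) = 2002.

2002


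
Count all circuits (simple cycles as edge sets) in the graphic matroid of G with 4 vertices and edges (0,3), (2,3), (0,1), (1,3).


A circuit in a graphic matroid = edge set of a simple cycle.
G has 4 vertices and 4 edges.
Enumerating all minimal edge subsets forming cycles...
Total circuits found: 1.

1


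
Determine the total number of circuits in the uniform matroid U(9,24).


In U(9,24), circuits are the (10)-element subsets.
Any set of 10 elements is dependent, and removing any one element gives
an independent set of size 9, so it is a minimal dependent set.
Number of circuits = C(24,10) = 1961256.

1961256


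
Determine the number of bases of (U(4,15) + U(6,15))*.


(M1+M2)* = M1* + M2*.
M1* = U(11,15), bases: C(15,11) = 1365.
M2* = U(9,15), bases: C(15,9) = 5005.
|B(M*)| = 1365 * 5005 = 6831825.

6831825


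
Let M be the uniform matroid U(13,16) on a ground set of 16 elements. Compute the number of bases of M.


Bases of U(13,16) are all 13-element subsets of the 16-element ground set.
Number of bases = C(16,13).
C(16,13) = 560.

560


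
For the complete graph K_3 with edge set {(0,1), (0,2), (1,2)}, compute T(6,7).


T(K_3; x,y) = x^2 + x + y.
T(6,7) = 36 + 6 + 7 = 49.

49


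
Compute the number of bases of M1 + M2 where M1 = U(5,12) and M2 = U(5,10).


Bases of a direct sum M1 + M2: |B| = |B(M1)| * |B(M2)|.
|B(U(5,12))| = C(12,5) = 792.
|B(U(5,10))| = C(10,5) = 252.
Total bases = 792 * 252 = 199584.

199584


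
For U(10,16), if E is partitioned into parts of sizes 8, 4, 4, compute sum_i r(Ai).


r(Ai) = min(|Ai|, 10) for each part.
Sum = min(8,10) + min(4,10) + min(4,10)
    = 8 + 4 + 4
    = 16.

16


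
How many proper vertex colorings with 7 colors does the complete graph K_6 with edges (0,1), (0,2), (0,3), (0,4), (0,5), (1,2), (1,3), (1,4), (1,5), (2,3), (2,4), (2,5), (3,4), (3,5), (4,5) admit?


P(K_6, k) = k(k-1)(k-2)...(k-5).
P(7) = (7) * (6) * (5) * (4) * (3) * (2) = 5040.

5040


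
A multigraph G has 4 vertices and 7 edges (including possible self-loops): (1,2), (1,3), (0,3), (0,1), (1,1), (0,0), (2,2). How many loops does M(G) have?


In a graphic matroid, a loop is a self-loop edge (u,u) with rank 0.
Examining all 7 edges for self-loops...
Self-loops found: (1,1), (0,0), (2,2)
Number of loops = 3.

3


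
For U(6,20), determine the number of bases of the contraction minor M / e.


Contracting e from U(6,20) gives U(5,19).
Bases of U(5,19) = C(19,5) = 19! / (5! * 14!) = 11628.

11628


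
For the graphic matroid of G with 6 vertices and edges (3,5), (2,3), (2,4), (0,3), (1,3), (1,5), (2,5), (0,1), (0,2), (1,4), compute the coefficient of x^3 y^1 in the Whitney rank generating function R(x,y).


R(x,y) = sum over A in 2^E of x^(r(E)-r(A)) * y^(|A|-r(A)).
G has 6 vertices, 10 edges. r(E) = 5.
Enumerate all 2^10 = 1024 subsets.
Count subsets with r(E)-r(A)=3 and |A|-r(A)=1: 4.

4


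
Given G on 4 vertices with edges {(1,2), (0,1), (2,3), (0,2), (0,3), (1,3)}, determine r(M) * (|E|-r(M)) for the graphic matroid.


r(M) = |V| - c = 4 - 1 = 3.
nullity = |E| - r(M) = 6 - 3 = 3.
Product = 3 * 3 = 9.

9


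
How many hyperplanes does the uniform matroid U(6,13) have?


Hyperplanes of U(6,13) are flats of rank 5.
In a uniform matroid, these are exactly the (5)-element subsets.
Count = C(13,5) = 1287.

1287


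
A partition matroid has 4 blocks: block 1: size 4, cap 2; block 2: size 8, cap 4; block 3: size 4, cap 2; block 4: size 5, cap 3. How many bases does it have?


A basis picks exactly ci elements from block i.
Number of bases = product of C(|Si|, ci).
= C(4,2) * C(8,4) * C(4,2) * C(5,3)
= 6 * 70 * 6 * 10
= 25200.

25200


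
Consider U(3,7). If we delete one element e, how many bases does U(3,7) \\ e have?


Deleting e from U(3,7) gives U(3,6) since n > r.
Bases of U(3,6) = C(6,3) = (6 * 5 * 4) / (1 * 2 * 3) = 20.

20


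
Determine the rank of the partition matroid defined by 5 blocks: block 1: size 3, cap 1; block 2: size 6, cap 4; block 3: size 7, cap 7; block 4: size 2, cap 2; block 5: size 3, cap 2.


Rank of a partition matroid = sum of min(|Si|, ci) for each block.
= min(3,1) + min(6,4) + min(7,7) + min(2,2) + min(3,2)
= 1 + 4 + 7 + 2 + 2
= 16.

16


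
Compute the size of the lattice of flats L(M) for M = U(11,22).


Flats of U(11,22): every subset of size < 11 is a flat, plus E itself.
Count = (22 choose 0) + (22 choose 1) + (22 choose 2) + (22 choose 3) + (22 choose 4) + (22 choose 5) + (22 choose 6) + (22 choose 7) + (22 choose 8) + (22 choose 9) + (22 choose 10) + 1
     = 1 + 22 + 231 + 1540 + 7315 + 26334 + 74613 + 170544 + 319770 + 497420 + 646646 + 1
     = 1744437.

1744437


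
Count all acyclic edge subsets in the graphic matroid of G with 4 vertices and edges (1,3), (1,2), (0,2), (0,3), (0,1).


An independent set in a graphic matroid is an acyclic edge subset.
G has 4 vertices and 5 edges.
Enumerate all 2^5 = 32 subsets, checking for acyclicity.
Total independent sets = 24.

24


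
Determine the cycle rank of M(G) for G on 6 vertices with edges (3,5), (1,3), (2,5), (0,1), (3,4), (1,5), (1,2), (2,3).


Cycle rank (nullity) = |E| - r(M) = |E| - (|V| - c).
|E| = 8, |V| = 6, c = 1.
Nullity = 8 - (6 - 1) = 8 - 5 = 3.

3


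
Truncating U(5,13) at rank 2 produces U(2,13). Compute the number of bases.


Truncating U(5,13) to rank 2 gives U(2,13).
Bases of U(2,13) are all 2-element subsets of 13 elements.
Number of bases = (13 choose 2) = 78.

78


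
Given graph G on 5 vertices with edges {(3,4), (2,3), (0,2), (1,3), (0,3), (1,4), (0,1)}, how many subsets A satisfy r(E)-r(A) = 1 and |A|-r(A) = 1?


R(x,y) = sum over A in 2^E of x^(r(E)-r(A)) * y^(|A|-r(A)).
G has 5 vertices, 7 edges. r(E) = 4.
Enumerate all 2^7 = 128 subsets.
Count subsets with r(E)-r(A)=1 and |A|-r(A)=1: 14.

14


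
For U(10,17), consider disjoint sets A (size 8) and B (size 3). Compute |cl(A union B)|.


|A union B| = 8 + 3 = 11 (disjoint).
In U(10,17), cl(S) = S if |S| < 10, else cl(S) = E.
Since 11 >= 10, cl(A union B) = E.
|cl(A union B)| = 17.

17


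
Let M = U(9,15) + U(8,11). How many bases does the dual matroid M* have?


(M1+M2)* = M1* + M2*.
M1* = U(6,15), bases: C(15,6) = 5005.
M2* = U(3,11), bases: C(11,3) = 165.
|B(M*)| = 5005 * 165 = 825825.

825825


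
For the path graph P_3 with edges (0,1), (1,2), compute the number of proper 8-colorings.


P(P_3, k) = k * (k-1)^(2).
P(8) = 8 * 7^2 = 8 * 49 = 392.

392


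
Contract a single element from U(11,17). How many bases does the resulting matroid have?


Contracting e from U(11,17) gives U(10,16).
Bases of U(10,16) = C(16,10) = 16! / (10! * 6!) = 8008.

8008


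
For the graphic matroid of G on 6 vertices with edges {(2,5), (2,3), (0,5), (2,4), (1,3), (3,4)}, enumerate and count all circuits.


A circuit in a graphic matroid = edge set of a simple cycle.
G has 6 vertices and 6 edges.
Enumerating all minimal edge subsets forming cycles...
Total circuits found: 1.

1


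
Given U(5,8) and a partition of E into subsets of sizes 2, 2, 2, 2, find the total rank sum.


r(Ai) = min(|Ai|, 5) for each part.
Sum = min(2,5) + min(2,5) + min(2,5) + min(2,5)
    = 2 + 2 + 2 + 2
    = 8.

8


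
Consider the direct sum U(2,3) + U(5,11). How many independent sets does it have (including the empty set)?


For a direct sum, |I(M1+M2)| = |I(M1)| * |I(M2)|.
|I(U(2,3))| = sum C(3,k) for k=0..2 = 7.
|I(U(5,11))| = sum C(11,k) for k=0..5 = 1024.
Total = 7 * 1024 = 7168.

7168


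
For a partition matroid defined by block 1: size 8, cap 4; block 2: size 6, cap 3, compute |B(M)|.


A basis picks exactly ci elements from block i.
Number of bases = product of C(|Si|, ci).
= C(8,4) * C(6,3)
= 70 * 20
= 1400.

1400


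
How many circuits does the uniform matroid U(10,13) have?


In U(10,13), circuits are the (11)-element subsets.
Any set of 11 elements is dependent, and removing any one element gives
an independent set of size 10, so it is a minimal dependent set.
Number of circuits = C(13,11) = 13! / (11! * 2!) = 78.

78


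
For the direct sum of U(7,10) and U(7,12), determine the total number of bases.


Bases of a direct sum M1 + M2: |B| = |B(M1)| * |B(M2)|.
|B(U(7,10))| = C(10,7) = 120.
|B(U(7,12))| = C(12,7) = 792.
Total bases = 120 * 792 = 95040.

95040


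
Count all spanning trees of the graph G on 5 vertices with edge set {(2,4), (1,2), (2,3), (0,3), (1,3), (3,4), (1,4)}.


By Kirchhoff's matrix tree theorem, the number of spanning trees equals
the determinant of any cofactor of the Laplacian matrix L.
G has 5 vertices and 7 edges.
Computing the (4 x 4) cofactor determinant gives 16.

16


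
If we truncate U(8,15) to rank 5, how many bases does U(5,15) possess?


Truncating U(8,15) to rank 5 gives U(5,15).
Bases of U(5,15) are all 5-element subsets of 15 elements.
Number of bases = C(15,5) = 3003.

3003


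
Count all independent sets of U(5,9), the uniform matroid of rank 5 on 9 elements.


Independent sets of U(5,9) are all subsets of size <= 5.
Count = (9 choose 0) + (9 choose 1) + (9 choose 2) + (9 choose 3) + (9 choose 4) + (9 choose 5)
     = 1 + 9 + 36 + 84 + 126 + 126
     = 382.

382


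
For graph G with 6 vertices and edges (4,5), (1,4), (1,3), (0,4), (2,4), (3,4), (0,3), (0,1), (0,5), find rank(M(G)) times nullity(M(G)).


r(M) = |V| - c = 6 - 1 = 5.
nullity = |E| - r(M) = 9 - 5 = 4.
Product = 5 * 4 = 20.

20


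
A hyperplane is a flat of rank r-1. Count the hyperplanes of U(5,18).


Hyperplanes of U(5,18) are flats of rank 4.
In a uniform matroid, these are exactly the (4)-element subsets.
Count = C(18,4) = 18! / (4! * 14!) = 3060.

3060


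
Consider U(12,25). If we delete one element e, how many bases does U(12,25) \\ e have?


Deleting e from U(12,25) gives U(12,24) since n > r.
Bases of U(12,24) = C(24,12) = 2704156.

2704156


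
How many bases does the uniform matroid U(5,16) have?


Bases of U(5,16) are all 5-element subsets of the 16-element ground set.
Number of bases = C(16,5).
(16 choose 5) = 4368.

4368


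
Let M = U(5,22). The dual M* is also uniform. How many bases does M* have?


The dual of U(r,n) is U(n-r, n) = U(17,22).
Bases of U(17,22) are all (17)-element subsets.
|B(M*)| = (22 choose 17) = 26334.

26334


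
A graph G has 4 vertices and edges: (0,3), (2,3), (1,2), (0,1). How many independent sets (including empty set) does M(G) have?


An independent set in a graphic matroid is an acyclic edge subset.
G has 4 vertices and 4 edges.
Enumerate all 2^4 = 16 subsets, checking for acyclicity.
Total independent sets = 15.

15


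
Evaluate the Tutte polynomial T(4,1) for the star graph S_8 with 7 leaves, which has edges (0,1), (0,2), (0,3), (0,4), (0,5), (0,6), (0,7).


A star on 8 vertices is a tree with 7 edges.
T(x,y) = x^(7) for any tree.
T(4,1) = 4^7 = 16384.

16384


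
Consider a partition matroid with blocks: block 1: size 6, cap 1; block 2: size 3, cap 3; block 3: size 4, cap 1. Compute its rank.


Rank of a partition matroid = sum of min(|Si|, ci) for each block.
= min(6,1) + min(3,3) + min(4,1)
= 1 + 3 + 1
= 5.

5


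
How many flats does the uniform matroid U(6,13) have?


Flats of U(6,13): every subset of size < 6 is a flat, plus E itself.
Count = C(13,0) + C(13,1) + C(13,2) + C(13,3) + C(13,4) + C(13,5) + 1
     = 1 + 13 + 78 + 286 + 715 + 1287 + 1
     = 2381.

2381


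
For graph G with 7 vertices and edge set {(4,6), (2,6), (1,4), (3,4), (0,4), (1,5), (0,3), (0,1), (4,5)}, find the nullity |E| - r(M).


Cycle rank (nullity) = |E| - r(M) = |E| - (|V| - c).
|E| = 9, |V| = 7, c = 1.
Nullity = 9 - (7 - 1) = 9 - 6 = 3.

3


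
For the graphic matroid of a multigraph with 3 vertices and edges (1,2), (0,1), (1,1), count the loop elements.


In a graphic matroid, a loop is a self-loop edge (u,u) with rank 0.
Examining all 3 edges for self-loops...
Self-loops found: (1,1)
Number of loops = 1.

1


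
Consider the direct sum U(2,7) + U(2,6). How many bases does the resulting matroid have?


Bases of a direct sum M1 + M2: |B| = |B(M1)| * |B(M2)|.
|B(U(2,7))| = C(7,2) = 21.
|B(U(2,6))| = C(6,2) = 15.
Total bases = 21 * 15 = 315.

315


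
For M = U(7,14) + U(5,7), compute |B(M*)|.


(M1+M2)* = M1* + M2*.
M1* = U(7,14), bases: C(14,7) = 3432.
M2* = U(2,7), bases: C(7,2) = 21.
|B(M*)| = 3432 * 21 = 72072.

72072


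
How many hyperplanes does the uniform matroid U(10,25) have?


Hyperplanes of U(10,25) are flats of rank 9.
In a uniform matroid, these are exactly the (9)-element subsets.
Count = C(25,9) = 2042975.

2042975


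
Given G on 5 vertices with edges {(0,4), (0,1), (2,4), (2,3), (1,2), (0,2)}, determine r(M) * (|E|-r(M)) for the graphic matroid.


r(M) = |V| - c = 5 - 1 = 4.
nullity = |E| - r(M) = 6 - 4 = 2.
Product = 4 * 2 = 8.

8


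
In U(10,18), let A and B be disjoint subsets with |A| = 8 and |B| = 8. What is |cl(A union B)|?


|A union B| = 8 + 8 = 16 (disjoint).
In U(10,18), cl(S) = S if |S| < 10, else cl(S) = E.
Since 16 >= 10, cl(A union B) = E.
|cl(A union B)| = 18.

18


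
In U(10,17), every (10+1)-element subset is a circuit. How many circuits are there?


In U(10,17), circuits are the (11)-element subsets.
Any set of 11 elements is dependent, and removing any one element gives
an independent set of size 10, so it is a minimal dependent set.
Number of circuits = C(17,11) = 17! / (11! * 6!) = 12376.

12376


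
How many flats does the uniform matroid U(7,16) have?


Flats of U(7,16): every subset of size < 7 is a flat, plus E itself.
Count = (16 choose 0) + (16 choose 1) + (16 choose 2) + (16 choose 3) + (16 choose 4) + (16 choose 5) + (16 choose 6) + 1
     = 1 + 16 + 120 + 560 + 1820 + 4368 + 8008 + 1
     = 14894.

14894


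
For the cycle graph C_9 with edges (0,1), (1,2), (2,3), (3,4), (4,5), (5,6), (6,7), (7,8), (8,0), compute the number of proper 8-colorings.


P(C_9, k) = (k-1)^9 + (-1)^9*(k-1).
P(8) = (7)^9 - 7
= 40353607 - 7 = 40353600.

40353600


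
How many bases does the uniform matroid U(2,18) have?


Bases of U(2,18) are all 2-element subsets of the 18-element ground set.
Number of bases = C(18,2).
(18 choose 2) = 153.

153


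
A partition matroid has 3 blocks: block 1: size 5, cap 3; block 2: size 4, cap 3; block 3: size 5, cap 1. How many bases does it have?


A basis picks exactly ci elements from block i.
Number of bases = product of C(|Si|, ci).
= C(5,3) * C(4,3) * C(5,1)
= 10 * 4 * 5
= 200.

200


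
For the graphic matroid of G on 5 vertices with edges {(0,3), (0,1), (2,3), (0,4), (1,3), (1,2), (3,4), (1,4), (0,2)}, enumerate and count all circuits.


A circuit in a graphic matroid = edge set of a simple cycle.
G has 5 vertices and 9 edges.
Enumerating all minimal edge subsets forming cycles...
Total circuits found: 22.

22


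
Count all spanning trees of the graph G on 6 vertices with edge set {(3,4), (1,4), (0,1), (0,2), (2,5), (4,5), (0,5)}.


By Kirchhoff's matrix tree theorem, the number of spanning trees equals
the determinant of any cofactor of the Laplacian matrix L.
G has 6 vertices and 7 edges.
Computing the (5 x 5) cofactor determinant gives 11.

11
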